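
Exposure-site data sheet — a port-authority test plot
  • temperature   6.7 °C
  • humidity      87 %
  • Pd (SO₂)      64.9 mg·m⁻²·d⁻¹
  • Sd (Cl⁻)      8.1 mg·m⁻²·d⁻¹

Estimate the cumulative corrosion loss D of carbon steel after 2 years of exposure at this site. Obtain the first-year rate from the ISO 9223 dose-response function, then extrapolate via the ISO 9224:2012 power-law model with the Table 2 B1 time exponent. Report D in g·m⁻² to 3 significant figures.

D(2) = 704 g·m⁻²

carbon steel: f(T) = +0.150·(T−10) [T≤10 °C] = -0.4950
  Pd branch = 1.77·Pd^0.52·e^(0.02·RH+f) = 53.83 μm/a
  Sd branch = 0.102·Sd^0.62·e^(0.033·RH+0.04·T) = 8.612 μm/a
  sum: 53.83 + 8.612 → r_corr = 62.44 μm/a
Power-law: D(2) = r_corr · 2^0.523
  D(2) = 62.44 × 2^0.523 = 62.44 × 1.437 = 89.73 μm
  Mass loss = 89.73 μm × 7.85 g/cm³ = 704.4 g·m⁻²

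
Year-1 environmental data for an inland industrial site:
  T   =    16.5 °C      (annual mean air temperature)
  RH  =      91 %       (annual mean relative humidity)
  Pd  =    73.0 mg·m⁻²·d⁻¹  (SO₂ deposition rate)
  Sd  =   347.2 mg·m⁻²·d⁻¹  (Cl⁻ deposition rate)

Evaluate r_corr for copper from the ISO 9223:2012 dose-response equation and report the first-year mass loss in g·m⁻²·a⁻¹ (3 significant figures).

copper: temperature factor f = -0.080·(6.5) = -0.5200
  SO₂ term: 0.0053·73.0^0.26·exp(0.059·91-0.5200) = 2.064
  Cl⁻ term: 0.01025·347.2^0.27·exp(0.036·91+0.049·16.5) = 2.955
  r_corr = 2.064 + 2.955 = 5.019 μm/a
Convert to mass loss: 5.019 μm/a × 8.96 g/cm³ = 44.97 g·m⁻²·a⁻¹

r_corr = 45.0 g·m⁻²·a⁻¹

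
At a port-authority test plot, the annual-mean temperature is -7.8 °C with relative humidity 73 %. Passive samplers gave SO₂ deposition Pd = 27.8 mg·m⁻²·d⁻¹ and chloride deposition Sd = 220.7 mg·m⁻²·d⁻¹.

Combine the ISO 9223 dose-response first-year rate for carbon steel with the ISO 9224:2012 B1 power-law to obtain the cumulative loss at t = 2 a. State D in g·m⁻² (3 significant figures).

D(2) = 299 g·m⁻²

carbon steel: f(T) = +0.150·(T−10) [T≤10 °C] = -2.6700
  Pd branch = 1.77·Pd^0.52·e^(0.02·RH+f) = 2.974 μm/a
  Cl⁻ term: 0.102·220.7^0.62·exp(0.033·73+0.04·-7.8) = 23.58
  sum: 2.974 + 23.58 → r_corr = 26.55 μm/a
ISO 9224: D(t) = r_corr · t^b with b = 0.523 (carbon steel, B1)
  D(2) = 26.55 × 2^0.523 = 26.55 × 1.437 = 38.15 μm
  Mass loss = 38.15 μm × 7.85 g/cm³ = 299.5 g·m⁻²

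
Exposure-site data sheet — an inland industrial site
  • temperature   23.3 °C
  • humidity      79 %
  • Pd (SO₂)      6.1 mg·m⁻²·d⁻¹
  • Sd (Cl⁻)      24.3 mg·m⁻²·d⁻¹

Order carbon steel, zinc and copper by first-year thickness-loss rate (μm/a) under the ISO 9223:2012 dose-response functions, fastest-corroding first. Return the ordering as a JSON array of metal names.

carbon steel: f(T) = -0.054·(T−10) [T>10 °C] = -0.7182
  SO₂ term: 1.77·6.1^0.52·exp(0.02·79-0.7182) = 10.73
  Sd branch = 0.102·Sd^0.62·e^(0.033·RH+0.04·T) = 25.39 μm/a
  r_corr = 10.73 + 25.39 = 36.12 μm/a
zinc: temperature factor f = -0.071·(13.3) = -0.9443
  SO₂ term: 0.0129·6.1^0.44·exp(0.046·79-0.9443) = 0.421
  Sd branch = 0.0175·Sd^0.57·e^(0.008·RH+0.085·T) = 1.47 μm/a
  sum: 0.421 + 1.47 → r_corr = 1.891 μm/a
copper: f(T) = -0.080·(T−10) [T>10 °C] = -1.0640
  SO₂ term: 0.0053·6.1^0.26·exp(0.059·79-1.0640) = 0.3095
  Cl⁻ term: 0.01025·24.3^0.27·exp(0.036·79+0.049·23.3) = 1.306
  sum: 0.3095 + 1.306 → r_corr = 1.615 μm/a
Ordering by μm/a: carbon steel (36.1) > zinc (1.89) > copper (1.62)

["carbon steel", "zinc", "copper"]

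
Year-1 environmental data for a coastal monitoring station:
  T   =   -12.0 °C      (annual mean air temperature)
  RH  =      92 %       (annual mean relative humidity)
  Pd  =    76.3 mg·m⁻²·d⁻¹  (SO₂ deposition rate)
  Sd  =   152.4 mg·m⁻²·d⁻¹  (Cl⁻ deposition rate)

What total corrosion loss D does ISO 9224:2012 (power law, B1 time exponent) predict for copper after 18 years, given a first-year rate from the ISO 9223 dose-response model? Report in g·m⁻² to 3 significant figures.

copper: T≤10 °C ⇒ hinge +0.126·(-12.0−10) = -2.7720
  sulphur-dioxide contribution → 0.2329 μm/a
  chloride contribution → 0.6069 μm/a
  ⇒ r_corr(copper) = 0.8399 μm/a
ISO 9224: D(t) = r_corr · t^b with b = 0.667 (copper, B1)
  D(18) = 0.8399 × 18^0.667 = 0.8399 × 6.875 = 5.774 μm
  Mass loss = 5.774 μm × 8.96 g/cm³ = 51.74 g·m⁻²

D(18) = 51.7 g·m⁻²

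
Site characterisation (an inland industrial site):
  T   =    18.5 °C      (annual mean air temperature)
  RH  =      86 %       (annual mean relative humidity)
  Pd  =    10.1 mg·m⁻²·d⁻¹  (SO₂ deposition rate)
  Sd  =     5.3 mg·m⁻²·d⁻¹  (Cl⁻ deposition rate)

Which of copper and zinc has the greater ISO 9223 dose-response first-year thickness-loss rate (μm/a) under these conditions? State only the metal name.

copper

copper: temperature factor f = -0.080·(8.5) = -0.6800
  SO₂ term: 0.0053·10.1^0.26·exp(0.059·86-0.6800) = 0.7829
  Cl⁻ term: 0.01025·5.3^0.27·exp(0.036·86+0.049·18.5) = 0.8801
  sum: 0.7829 + 0.8801 → r_corr = 1.663 μm/a
zinc: f(T) = -0.071·(T−10) [T>10 °C] = -0.6035
  SO₂ term: 0.0129·10.1^0.44·exp(0.046·86-0.6035) = 1.02
  Sd branch = 0.0175·Sd^0.57·e^(0.008·RH+0.085·T) = 0.4341 μm/a
  sum: 1.02 + 0.4341 → r_corr = 1.454 μm/a
Ordering by μm/a: copper (1.66) > zinc (1.45)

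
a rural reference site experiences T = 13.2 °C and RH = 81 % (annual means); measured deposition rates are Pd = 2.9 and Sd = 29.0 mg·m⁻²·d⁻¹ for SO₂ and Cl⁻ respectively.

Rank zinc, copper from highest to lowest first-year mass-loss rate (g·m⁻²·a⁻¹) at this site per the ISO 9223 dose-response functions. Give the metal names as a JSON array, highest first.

zinc: f(T) = -0.071·(T−10) [T>10 °C] = -0.2272
  SO₂ term: 0.0129·2.9^0.44·exp(0.046·81-0.2272) = 0.6816
  Cl⁻ term: 0.0175·29.0^0.57·exp(0.008·81+0.085·13.2) = 0.7003
  sum: 0.6816 + 0.7003 → r_corr = 1.382 μm/a
  mass loss = 1.382 μm/a × 7.14 g/cm³ = 9.867 g·m⁻²·a⁻¹
copper: f(T) = -0.080·(T−10) [T>10 °C] = -0.2560
  SO₂ term: 0.0053·2.9^0.26·exp(0.059·81-0.2560) = 0.6439
  Cl⁻ term: 0.01025·29.0^0.27·exp(0.036·81+0.049·13.2) = 0.8972
  r_corr = 0.6439 + 0.8972 = 1.541 μm/a
  mass loss = 1.541 μm/a × 8.96 g/cm³ = 13.81 g·m⁻²·a⁻¹
Ordering by g·m⁻²·a⁻¹: copper (13.8) > zinc (9.87)

["copper", "zinc"]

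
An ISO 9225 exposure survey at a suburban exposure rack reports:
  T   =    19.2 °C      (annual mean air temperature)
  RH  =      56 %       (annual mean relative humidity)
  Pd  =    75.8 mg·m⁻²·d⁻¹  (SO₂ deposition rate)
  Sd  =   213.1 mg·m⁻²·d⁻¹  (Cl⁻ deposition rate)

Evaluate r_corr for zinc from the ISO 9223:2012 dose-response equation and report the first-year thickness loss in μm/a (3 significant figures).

zinc: f(T) = -0.071·(T−10) [T>10 °C] = -0.6532
  SO₂ term: 0.0129·75.8^0.44·exp(0.046·56-0.6532) = 0.5925
  Sd branch = 0.0175·Sd^0.57·e^(0.008·RH+0.085·T) = 2.976 μm/a
  sum: 0.5925 + 2.976 → r_corr = 3.569 μm/a

r_corr = 3.57 μm/a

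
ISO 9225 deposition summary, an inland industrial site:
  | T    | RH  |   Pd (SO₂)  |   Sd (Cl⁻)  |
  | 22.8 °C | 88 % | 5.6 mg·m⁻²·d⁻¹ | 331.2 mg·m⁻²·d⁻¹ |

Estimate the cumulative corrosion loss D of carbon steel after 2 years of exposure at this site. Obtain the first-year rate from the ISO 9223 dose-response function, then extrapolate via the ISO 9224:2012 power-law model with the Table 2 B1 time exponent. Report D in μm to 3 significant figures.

D(2) = 261 μm

carbon steel: T>10 °C ⇒ hinge -0.054·(22.8−10) = -0.6912
  Pd branch = 1.77·Pd^0.52·e^(0.02·RH+f) = 12.62 μm/a
  Cl⁻ term: 0.102·331.2^0.62·exp(0.033·88+0.04·22.8) = 169.2
  r_corr = 12.62 + 169.2 = 181.8 μm/a
ISO 9224: D(t) = r_corr · t^b with b = 0.523 (carbon steel, B1)
  D(2) = 181.8 × 2^0.523 = 181.8 × 1.437 = 261.2 μm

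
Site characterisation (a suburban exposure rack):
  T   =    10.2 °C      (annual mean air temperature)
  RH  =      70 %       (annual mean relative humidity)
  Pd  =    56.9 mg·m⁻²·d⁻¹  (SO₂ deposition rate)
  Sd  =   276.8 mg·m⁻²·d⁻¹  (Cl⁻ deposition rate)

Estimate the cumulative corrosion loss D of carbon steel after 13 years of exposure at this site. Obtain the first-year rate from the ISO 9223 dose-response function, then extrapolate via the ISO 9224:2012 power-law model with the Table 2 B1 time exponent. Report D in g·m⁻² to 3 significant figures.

D(13) = 3.26e+03 g·m⁻²

carbon steel: T>10 °C ⇒ hinge -0.054·(10.2−10) = -0.0108
  Pd branch = 1.77·Pd^0.52·e^(0.02·RH+f) = 58.07 μm/a
  Cl⁻ term: 0.102·276.8^0.62·exp(0.033·70+0.04·10.2) = 50.48
  r_corr = 58.07 + 50.48 = 108.6 μm/a
Power-law: D(13) = r_corr · 13^0.523
  D(13) = 108.6 × 13^0.523 = 108.6 × 3.825 = 415.2 μm
  Mass loss = 415.2 μm × 7.85 g/cm³ = 3259 g·m⁻²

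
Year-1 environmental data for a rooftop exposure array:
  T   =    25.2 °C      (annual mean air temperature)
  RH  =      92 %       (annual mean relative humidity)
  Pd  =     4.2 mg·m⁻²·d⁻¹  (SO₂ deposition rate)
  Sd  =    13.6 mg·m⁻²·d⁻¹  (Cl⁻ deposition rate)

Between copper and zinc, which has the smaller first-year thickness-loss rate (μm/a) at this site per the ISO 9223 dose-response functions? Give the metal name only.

zinc

copper: T>10 °C ⇒ hinge -0.080·(25.2−10) = -1.2160
  SO₂ term: 0.0053·4.2^0.26·exp(0.059·92-1.2160) = 0.5195
  Sd branch = 0.01025·Sd^0.27·e^(0.036·RH+0.049·T) = 1.956 μm/a
  sum: 0.5195 + 1.956 → r_corr = 2.476 μm/a
zinc: f(T) = -0.071·(T−10) [T>10 °C] = -1.0792
  Pd branch = 0.0129·Pd^0.44·e^(0.046·RH+f) = 0.5676 μm/a
  Sd branch = 0.0175·Sd^0.57·e^(0.008·RH+0.085·T) = 1.377 μm/a
  r_corr = 0.5676 + 1.377 = 1.945 μm/a
Ordering by μm/a: copper (2.48) > zinc (1.95)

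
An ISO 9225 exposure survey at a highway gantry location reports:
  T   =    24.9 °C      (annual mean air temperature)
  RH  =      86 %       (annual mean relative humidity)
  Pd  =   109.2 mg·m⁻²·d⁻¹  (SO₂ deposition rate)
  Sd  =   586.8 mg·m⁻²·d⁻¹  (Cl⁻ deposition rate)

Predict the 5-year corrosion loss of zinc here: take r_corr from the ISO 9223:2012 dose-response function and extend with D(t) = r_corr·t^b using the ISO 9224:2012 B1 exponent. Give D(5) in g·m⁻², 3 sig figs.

zinc: temperature factor f = -0.071·(14.9) = -1.0579
  sulphur-dioxide contribution → 1.845 μm/a
  chloride contribution → 10.94 μm/a
  total first-year rate 12.79 μm/a
Power-law: D(5) = r_corr · 5^0.813
  D(5) = 12.79 × 5^0.813 = 12.79 × 3.701 = 47.32 μm
  Mass loss = 47.32 μm × 7.14 g/cm³ = 337.8 g·m⁻²

D(5) = 338 g·m⁻²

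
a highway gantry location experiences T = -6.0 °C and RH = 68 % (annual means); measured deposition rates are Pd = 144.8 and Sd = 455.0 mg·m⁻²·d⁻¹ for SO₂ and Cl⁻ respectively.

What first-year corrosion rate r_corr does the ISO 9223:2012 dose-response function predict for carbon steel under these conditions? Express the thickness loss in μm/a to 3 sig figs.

r_corr = 42.0 μm/a

carbon steel: temperature factor f = +0.150·(-16.0) = -2.4000
  SO₂ term: 1.77·144.8^0.52·exp(0.02·68-2.4000) = 8.316
  Sd branch = 0.102·Sd^0.62·e^(0.033·RH+0.04·T) = 33.64 μm/a
  sum: 8.316 + 33.64 → r_corr = 41.96 μm/a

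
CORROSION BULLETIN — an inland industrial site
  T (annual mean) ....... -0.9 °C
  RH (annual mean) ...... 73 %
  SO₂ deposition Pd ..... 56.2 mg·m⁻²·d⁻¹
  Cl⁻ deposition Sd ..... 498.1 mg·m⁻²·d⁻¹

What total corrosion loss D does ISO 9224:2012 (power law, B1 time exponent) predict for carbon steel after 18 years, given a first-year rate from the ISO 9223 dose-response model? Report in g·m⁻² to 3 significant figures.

carbon steel: temperature factor f = +0.150·(-10.9) = -1.6350
  SO₂ term: 1.77·56.2^0.52·exp(0.02·73-1.6350) = 12.07
  Sd branch = 0.102·Sd^0.62·e^(0.033·RH+0.04·T) = 51.47 μm/a
  sum: 12.07 + 51.47 → r_corr = 63.54 μm/a
ISO 9224: D(t) = r_corr · t^b with b = 0.523 (carbon steel, B1)
  D(18) = 63.54 × 18^0.523 = 63.54 × 4.534 = 288.1 μm
  Mass loss = 288.1 μm × 7.85 g/cm³ = 2262 g·m⁻²

D(18) = 2.26e+03 g·m⁻²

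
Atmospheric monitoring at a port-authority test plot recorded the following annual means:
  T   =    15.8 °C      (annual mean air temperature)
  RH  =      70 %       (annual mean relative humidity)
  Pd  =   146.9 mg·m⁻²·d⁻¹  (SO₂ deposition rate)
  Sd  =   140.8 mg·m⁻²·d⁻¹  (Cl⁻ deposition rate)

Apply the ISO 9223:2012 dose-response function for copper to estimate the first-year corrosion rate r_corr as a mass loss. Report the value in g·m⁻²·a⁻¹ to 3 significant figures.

r_corr = 16.2 g·m⁻²·a⁻¹

copper: temperature factor f = -0.080·(5.8) = -0.4640
  Pd branch = 0.0053·Pd^0.26·e^(0.059·RH+f) = 0.7583 μm/a
  Sd branch = 0.01025·Sd^0.27·e^(0.036·RH+0.049·T) = 1.051 μm/a
  r_corr = 0.7583 + 1.051 = 1.809 μm/a
Convert to mass loss: 1.809 μm/a × 8.96 g/cm³ = 16.21 g·m⁻²·a⁻¹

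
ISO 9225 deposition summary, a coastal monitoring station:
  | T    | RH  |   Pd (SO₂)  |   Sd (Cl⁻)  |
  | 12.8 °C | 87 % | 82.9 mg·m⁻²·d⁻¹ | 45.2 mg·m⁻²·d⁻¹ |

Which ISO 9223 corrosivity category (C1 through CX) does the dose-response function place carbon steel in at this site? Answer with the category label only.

carbon steel: f(T) = -0.054·(T−10) [T>10 °C] = -0.1512
  SO₂ term: 1.77·82.9^0.52·exp(0.02·87-0.1512) = 86.22
  Cl⁻ term: 0.102·45.2^0.62·exp(0.033·87+0.04·12.8) = 31.92
  sum: 86.22 + 31.92 → r_corr = 118.1 μm/a
Category bounds: 80…200 μm/a bracket r_corr ⇒ C5

C5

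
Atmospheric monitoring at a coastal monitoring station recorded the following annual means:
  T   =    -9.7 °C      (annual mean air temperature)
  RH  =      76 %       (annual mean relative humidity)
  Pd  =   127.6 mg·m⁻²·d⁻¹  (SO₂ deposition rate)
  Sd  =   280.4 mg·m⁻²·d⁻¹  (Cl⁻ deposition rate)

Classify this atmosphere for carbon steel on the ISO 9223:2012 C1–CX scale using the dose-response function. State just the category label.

carbon steel: T≤10 °C ⇒ hinge +0.150·(-9.7−10) = -2.9550
  sulphur-dioxide contribution → 5.246 μm/a
  chloride contribution → 27.99 μm/a
  ⇒ r_corr(carbon steel) = 33.23 μm/a
Category bounds: 25…50 μm/a bracket r_corr ⇒ C3

C3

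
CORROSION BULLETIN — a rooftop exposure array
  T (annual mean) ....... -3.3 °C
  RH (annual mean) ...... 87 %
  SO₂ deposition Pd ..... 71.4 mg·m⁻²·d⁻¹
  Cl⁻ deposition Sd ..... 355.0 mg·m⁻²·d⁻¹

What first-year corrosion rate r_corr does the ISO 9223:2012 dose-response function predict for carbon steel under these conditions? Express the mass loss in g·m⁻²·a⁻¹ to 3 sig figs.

r_corr = 571 g·m⁻²·a⁻¹

carbon steel: T≤10 °C ⇒ hinge +0.150·(-3.3−10) = -1.9950
  SO₂ term: 1.77·71.4^0.52·exp(0.02·87-1.9950) = 12.62
  Sd branch = 0.102·Sd^0.62·e^(0.033·RH+0.04·T) = 60.16 μm/a
  sum: 12.62 + 60.16 → r_corr = 72.78 μm/a
Convert to mass loss: 72.78 μm/a × 7.85 g/cm³ = 571.3 g·m⁻²·a⁻¹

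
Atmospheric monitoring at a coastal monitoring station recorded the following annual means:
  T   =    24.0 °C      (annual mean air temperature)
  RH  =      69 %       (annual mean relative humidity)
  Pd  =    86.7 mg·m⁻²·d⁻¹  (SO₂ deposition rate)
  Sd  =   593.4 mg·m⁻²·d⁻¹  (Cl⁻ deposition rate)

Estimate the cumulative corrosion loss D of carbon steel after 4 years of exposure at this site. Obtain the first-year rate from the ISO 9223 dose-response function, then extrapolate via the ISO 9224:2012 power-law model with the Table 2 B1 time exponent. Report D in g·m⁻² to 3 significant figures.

D(4) = 2.75e+03 g·m⁻²

carbon steel: temperature factor f = -0.054·(14.0) = -0.7560
  sulphur-dioxide contribution → 33.63 μm/a
  chloride contribution → 136.1 μm/a
  total first-year rate 169.7 μm/a
Power-law: D(4) = r_corr · 4^0.523
  D(4) = 169.7 × 4^0.523 = 169.7 × 2.065 = 350.5 μm
  Mass loss = 350.5 μm × 7.85 g/cm³ = 2751 g·m⁻²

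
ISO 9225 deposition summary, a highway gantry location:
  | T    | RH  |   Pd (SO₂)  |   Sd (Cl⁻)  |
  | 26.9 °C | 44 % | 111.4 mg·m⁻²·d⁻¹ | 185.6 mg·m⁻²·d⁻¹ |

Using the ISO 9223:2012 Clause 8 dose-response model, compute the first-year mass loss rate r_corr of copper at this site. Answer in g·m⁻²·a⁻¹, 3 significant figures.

r_corr = 7.41 g·m⁻²·a⁻¹

copper: T>10 °C ⇒ hinge -0.080·(26.9−10) = -1.3520
  SO₂ term: 0.0053·111.4^0.26·exp(0.059·44-1.3520) = 0.06262
  Cl⁻ term: 0.01025·185.6^0.27·exp(0.036·44+0.049·26.9) = 0.7649
  sum: 0.06262 + 0.7649 → r_corr = 0.8275 μm/a
Convert to mass loss: 0.8275 μm/a × 8.96 g/cm³ = 7.415 g·m⁻²·a⁻¹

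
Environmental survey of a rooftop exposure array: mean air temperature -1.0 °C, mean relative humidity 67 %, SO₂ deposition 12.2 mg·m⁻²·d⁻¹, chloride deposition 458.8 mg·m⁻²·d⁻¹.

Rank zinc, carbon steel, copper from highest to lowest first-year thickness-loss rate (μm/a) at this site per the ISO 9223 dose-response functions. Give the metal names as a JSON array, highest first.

zinc: T≤10 °C ⇒ hinge +0.038·(-1.0−10) = -0.4180
  SO₂ term: 0.0129·12.2^0.44·exp(0.046·67-0.4180) = 0.5566
  Sd branch = 0.0175·Sd^0.57·e^(0.008·RH+0.085·T) = 0.9037 μm/a
  sum: 0.5566 + 0.9037 → r_corr = 1.46 μm/a
carbon steel: f(T) = +0.150·(T−10) [T≤10 °C] = -1.6500
  SO₂ term: 1.77·12.2^0.52·exp(0.02·67-1.6500) = 4.767
  Cl⁻ term: 0.102·458.8^0.62·exp(0.033·67+0.04·-1.0) = 39.96
  sum: 4.767 + 39.96 → r_corr = 44.73 μm/a
copper: T≤10 °C ⇒ hinge +0.126·(-1.0−10) = -1.3860
  Pd branch = 0.0053·Pd^0.26·e^(0.059·RH+f) = 0.1323 μm/a
  Cl⁻ term: 0.01025·458.8^0.27·exp(0.036·67+0.049·-1.0) = 0.5696
  r_corr = 0.1323 + 0.5696 = 0.7019 μm/a
Ordering by μm/a: carbon steel (44.7) > zinc (1.46) > copper (0.702)

["carbon steel", "zinc", "copper"]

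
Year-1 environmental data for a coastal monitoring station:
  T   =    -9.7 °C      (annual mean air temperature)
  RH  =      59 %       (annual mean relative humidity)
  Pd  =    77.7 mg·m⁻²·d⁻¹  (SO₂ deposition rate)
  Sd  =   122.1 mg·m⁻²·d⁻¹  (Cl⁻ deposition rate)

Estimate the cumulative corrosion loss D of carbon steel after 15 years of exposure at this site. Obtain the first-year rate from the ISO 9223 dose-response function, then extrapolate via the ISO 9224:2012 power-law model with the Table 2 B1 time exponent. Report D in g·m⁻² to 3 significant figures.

D(15) = 402 g·m⁻²

carbon steel: f(T) = +0.150·(T−10) [T≤10 °C] = -2.9550
  SO₂ term: 1.77·77.7^0.52·exp(0.02·59-2.9550) = 2.885
  Cl⁻ term: 0.102·122.1^0.62·exp(0.033·59+0.04·-9.7) = 9.537
  sum: 2.885 + 9.537 → r_corr = 12.42 μm/a
Long-term exponent b (ISO 9224 Table 2, B1) = 0.523
  D(15) = 12.42 × 15^0.523 = 12.42 × 4.122 = 51.2 μm
  Mass loss = 51.2 μm × 7.85 g/cm³ = 401.9 g·m⁻²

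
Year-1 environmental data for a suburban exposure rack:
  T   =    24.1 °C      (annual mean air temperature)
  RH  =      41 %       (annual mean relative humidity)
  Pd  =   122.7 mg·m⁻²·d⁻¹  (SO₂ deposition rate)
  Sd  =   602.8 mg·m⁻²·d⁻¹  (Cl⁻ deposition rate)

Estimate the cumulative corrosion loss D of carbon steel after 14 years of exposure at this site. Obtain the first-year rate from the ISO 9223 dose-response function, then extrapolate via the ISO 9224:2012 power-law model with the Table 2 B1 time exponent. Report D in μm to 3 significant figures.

D(14) = 309 μm

carbon steel: T>10 °C ⇒ hinge -0.054·(24.1−10) = -0.7614
  sulphur-dioxide contribution → 22.89 μm/a
  chloride contribution → 54.77 μm/a
  total first-year rate 77.66 μm/a
ISO 9224: D(t) = r_corr · t^b with b = 0.523 (carbon steel, B1)
  D(14) = 77.66 × 14^0.523 = 77.66 × 3.976 = 308.8 μm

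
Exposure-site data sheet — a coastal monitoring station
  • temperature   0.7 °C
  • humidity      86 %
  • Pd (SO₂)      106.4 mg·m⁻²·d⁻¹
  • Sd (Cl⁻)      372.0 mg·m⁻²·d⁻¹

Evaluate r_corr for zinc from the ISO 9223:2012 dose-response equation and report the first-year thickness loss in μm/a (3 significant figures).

zinc: temperature factor f = +0.038·(-9.3) = -0.3534
  SO₂ term: 0.0129·106.4^0.44·exp(0.046·86-0.3534) = 3.69
  Sd branch = 0.0175·Sd^0.57·e^(0.008·RH+0.085·T) = 1.079 μm/a
  sum: 3.69 + 1.079 → r_corr = 4.769 μm/a

r_corr = 4.77 μm/a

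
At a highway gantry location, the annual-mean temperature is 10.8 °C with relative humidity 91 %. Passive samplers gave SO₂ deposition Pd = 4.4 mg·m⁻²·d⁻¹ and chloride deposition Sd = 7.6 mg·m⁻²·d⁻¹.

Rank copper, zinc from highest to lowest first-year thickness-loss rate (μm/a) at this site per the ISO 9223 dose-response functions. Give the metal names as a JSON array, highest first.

copper: temperature factor f = -0.080·(0.8) = -0.0640
  Pd branch = 0.0053·Pd^0.26·e^(0.059·RH+f) = 1.569 μm/a
  Cl⁻ term: 0.01025·7.6^0.27·exp(0.036·91+0.049·10.8) = 0.7964
  sum: 1.569 + 0.7964 → r_corr = 2.365 μm/a
zinc: f(T) = -0.071·(T−10) [T>10 °C] = -0.0568
  SO₂ term: 0.0129·4.4^0.44·exp(0.046·91-0.0568) = 1.538
  Sd branch = 0.0175·Sd^0.57·e^(0.008·RH+0.085·T) = 0.2884 μm/a
  r_corr = 1.538 + 0.2884 = 1.827 μm/a
Ordering by μm/a: copper (2.36) > zinc (1.83)

["copper", "zinc"]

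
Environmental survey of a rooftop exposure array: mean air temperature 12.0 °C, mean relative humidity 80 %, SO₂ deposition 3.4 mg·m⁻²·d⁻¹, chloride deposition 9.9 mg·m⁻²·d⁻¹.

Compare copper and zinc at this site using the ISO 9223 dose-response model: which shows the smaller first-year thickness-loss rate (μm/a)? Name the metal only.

copper: f(T) = -0.080·(T−10) [T>10 °C] = -0.1600
  Pd branch = 0.0053·Pd^0.26·e^(0.059·RH+f) = 0.6964 μm/a
  Sd branch = 0.01025·Sd^0.27·e^(0.036·RH+0.049·T) = 0.6105 μm/a
  r_corr = 0.6964 + 0.6105 = 1.307 μm/a
zinc: T>10 °C ⇒ hinge -0.071·(12.0−10) = -0.1420
  SO₂ term: 0.0129·3.4^0.44·exp(0.046·80-0.1420) = 0.7603
  Cl⁻ term: 0.0175·9.9^0.57·exp(0.008·80+0.085·12.0) = 0.34
  sum: 0.7603 + 0.34 → r_corr = 1.1 μm/a
Ordering by μm/a: copper (1.31) > zinc (1.1)

zinc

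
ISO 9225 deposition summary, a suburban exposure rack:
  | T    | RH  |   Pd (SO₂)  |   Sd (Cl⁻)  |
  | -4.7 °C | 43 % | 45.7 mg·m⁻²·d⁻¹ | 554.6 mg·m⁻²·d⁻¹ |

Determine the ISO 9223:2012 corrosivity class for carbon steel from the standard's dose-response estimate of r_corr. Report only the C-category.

C2

carbon steel: T≤10 °C ⇒ hinge +0.150·(-4.7−10) = -2.2050
  SO₂ term: 1.77·45.7^0.52·exp(0.02·43-2.2050) = 3.365
  Cl⁻ term: 0.102·554.6^0.62·exp(0.033·43+0.04·-4.7) = 17.56
  r_corr = 3.365 + 17.56 = 20.92 μm/a
20.9 μm/a falls in (1.3, 25] for carbon steel → category C2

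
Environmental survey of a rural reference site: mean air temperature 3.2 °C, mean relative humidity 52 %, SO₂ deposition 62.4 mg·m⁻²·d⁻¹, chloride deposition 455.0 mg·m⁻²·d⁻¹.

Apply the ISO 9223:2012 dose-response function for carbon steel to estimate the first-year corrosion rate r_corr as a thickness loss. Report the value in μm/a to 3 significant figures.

carbon steel: T≤10 °C ⇒ hinge +0.150·(3.2−10) = -1.0200
  sulphur-dioxide contribution → 15.49 μm/a
  chloride contribution → 28.67 μm/a
  total first-year rate 44.16 μm/a

r_corr = 44.2 μm/a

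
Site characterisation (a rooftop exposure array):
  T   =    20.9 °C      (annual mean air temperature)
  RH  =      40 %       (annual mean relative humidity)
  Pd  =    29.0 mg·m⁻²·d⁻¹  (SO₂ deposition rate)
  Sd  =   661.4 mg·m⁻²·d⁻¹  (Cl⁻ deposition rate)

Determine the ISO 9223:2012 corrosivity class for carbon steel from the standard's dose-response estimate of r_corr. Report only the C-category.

carbon steel: f(T) = -0.054·(T−10) [T>10 °C] = -0.5886
  sulphur-dioxide contribution → 12.6 μm/a
  chloride contribution → 49.39 μm/a
  ⇒ r_corr(carbon steel) = 61.98 μm/a
ISO 9223 Table 2 (carbon steel): 50 < 62 ≤ 80 μm/a ⇒ C4

C4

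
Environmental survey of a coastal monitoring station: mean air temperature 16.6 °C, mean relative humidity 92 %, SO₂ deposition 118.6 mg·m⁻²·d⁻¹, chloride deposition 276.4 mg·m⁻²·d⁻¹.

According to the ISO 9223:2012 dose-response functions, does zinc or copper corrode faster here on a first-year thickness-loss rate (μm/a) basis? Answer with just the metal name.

zinc: f(T) = -0.071·(T−10) [T>10 °C] = -0.4686
  sulphur-dioxide contribution → 4.546 μm/a
  chloride contribution → 3.691 μm/a
  ⇒ r_corr(zinc) = 8.237 μm/a
copper: temperature factor f = -0.080·(6.6) = -0.5280
  sulphur-dioxide contribution → 2.464 μm/a
  chloride contribution → 2.895 μm/a
  total first-year rate 5.358 μm/a
Ordering by μm/a: zinc (8.24) > copper (5.36)

zinc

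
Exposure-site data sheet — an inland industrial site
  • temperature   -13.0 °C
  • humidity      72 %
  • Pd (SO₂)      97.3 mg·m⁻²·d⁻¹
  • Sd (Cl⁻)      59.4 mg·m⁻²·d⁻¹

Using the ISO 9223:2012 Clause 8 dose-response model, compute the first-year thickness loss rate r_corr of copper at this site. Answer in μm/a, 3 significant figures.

copper: f(T) = +0.126·(T−10) [T≤10 °C] = -2.8980
  sulphur-dioxide contribution → 0.06722 μm/a
  chloride contribution → 0.2181 μm/a
  total first-year rate 0.2853 μm/a

r_corr = 0.285 μm/a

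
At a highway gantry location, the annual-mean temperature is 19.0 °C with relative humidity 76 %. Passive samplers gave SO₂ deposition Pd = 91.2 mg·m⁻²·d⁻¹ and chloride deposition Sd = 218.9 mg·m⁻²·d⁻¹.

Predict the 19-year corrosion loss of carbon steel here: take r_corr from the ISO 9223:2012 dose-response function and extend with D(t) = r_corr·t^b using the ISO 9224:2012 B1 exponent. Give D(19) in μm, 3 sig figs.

D(19) = 596 μm

carbon steel: T>10 °C ⇒ hinge -0.054·(19.0−10) = -0.4860
  SO₂ term: 1.77·91.2^0.52·exp(0.02·76-0.4860) = 52.03
  Sd branch = 0.102·Sd^0.62·e^(0.033·RH+0.04·T) = 75.65 μm/a
  sum: 52.03 + 75.65 → r_corr = 127.7 μm/a
Long-term exponent b (ISO 9224 Table 2, B1) = 0.523
  D(19) = 127.7 × 19^0.523 = 127.7 × 4.664 = 595.5 μm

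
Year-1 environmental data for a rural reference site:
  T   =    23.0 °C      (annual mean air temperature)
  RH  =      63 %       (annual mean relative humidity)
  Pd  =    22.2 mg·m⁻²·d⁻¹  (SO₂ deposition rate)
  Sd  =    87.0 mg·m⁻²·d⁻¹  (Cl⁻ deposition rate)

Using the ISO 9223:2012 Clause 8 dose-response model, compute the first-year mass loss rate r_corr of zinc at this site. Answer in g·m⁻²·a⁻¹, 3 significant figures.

zinc: f(T) = -0.071·(T−10) [T>10 °C] = -0.9230
  sulphur-dioxide contribution → 0.3637 μm/a
  chloride contribution → 2.609 μm/a
  ⇒ r_corr(zinc) = 2.973 μm/a
Convert to mass loss: 2.973 μm/a × 7.14 g/cm³ = 21.23 g·m⁻²·a⁻¹

r_corr = 21.2 g·m⁻²·a⁻¹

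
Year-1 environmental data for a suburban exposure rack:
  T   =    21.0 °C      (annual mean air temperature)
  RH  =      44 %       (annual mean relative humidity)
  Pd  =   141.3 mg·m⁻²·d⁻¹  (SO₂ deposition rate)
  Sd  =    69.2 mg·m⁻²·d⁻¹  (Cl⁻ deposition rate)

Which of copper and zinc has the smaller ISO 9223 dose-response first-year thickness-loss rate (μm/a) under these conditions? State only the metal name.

copper: temperature factor f = -0.080·(11.0) = -0.8800
  Pd branch = 0.0053·Pd^0.26·e^(0.059·RH+f) = 0.1068 μm/a
  Sd branch = 0.01025·Sd^0.27·e^(0.036·RH+0.049·T) = 0.4389 μm/a
  r_corr = 0.1068 + 0.4389 = 0.5457 μm/a
zinc: f(T) = -0.071·(T−10) [T>10 °C] = -0.7810
  SO₂ term: 0.0129·141.3^0.44·exp(0.046·44-0.7810) = 0.3949
  Cl⁻ term: 0.0175·69.2^0.57·exp(0.008·44+0.085·21.0) = 1.66
  sum: 0.3949 + 1.66 → r_corr = 2.054 μm/a
Ordering by μm/a: zinc (2.05) > copper (0.546)

copper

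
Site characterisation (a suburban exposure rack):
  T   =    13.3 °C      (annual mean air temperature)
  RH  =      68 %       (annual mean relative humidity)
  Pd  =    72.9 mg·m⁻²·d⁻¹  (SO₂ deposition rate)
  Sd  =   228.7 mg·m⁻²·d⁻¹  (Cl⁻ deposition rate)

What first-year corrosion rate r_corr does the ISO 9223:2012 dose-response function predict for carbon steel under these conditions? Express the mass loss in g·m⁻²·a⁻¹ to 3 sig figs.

r_corr = 795 g·m⁻²·a⁻¹

carbon steel: f(T) = -0.054·(T−10) [T>10 °C] = -0.1782
  SO₂ term: 1.77·72.9^0.52·exp(0.02·68-0.1782) = 53.68
  Sd branch = 0.102·Sd^0.62·e^(0.033·RH+0.04·T) = 47.53 μm/a
  sum: 53.68 + 47.53 → r_corr = 101.2 μm/a
Convert to mass loss: 101.2 μm/a × 7.85 g/cm³ = 794.5 g·m⁻²·a⁻¹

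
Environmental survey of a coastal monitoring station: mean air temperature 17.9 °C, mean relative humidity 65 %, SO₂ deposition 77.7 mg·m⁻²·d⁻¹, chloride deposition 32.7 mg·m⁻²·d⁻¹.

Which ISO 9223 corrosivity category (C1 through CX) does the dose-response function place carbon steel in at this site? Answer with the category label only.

C4

carbon steel: T>10 °C ⇒ hinge -0.054·(17.9−10) = -0.4266
  Pd branch = 1.77·Pd^0.52·e^(0.02·RH+f) = 40.77 μm/a
  Sd branch = 0.102·Sd^0.62·e^(0.033·RH+0.04·T) = 15.49 μm/a
  sum: 40.77 + 15.49 → r_corr = 56.26 μm/a
ISO 9223 Table 2 (carbon steel): 50 < 56.3 ≤ 80 μm/a ⇒ C4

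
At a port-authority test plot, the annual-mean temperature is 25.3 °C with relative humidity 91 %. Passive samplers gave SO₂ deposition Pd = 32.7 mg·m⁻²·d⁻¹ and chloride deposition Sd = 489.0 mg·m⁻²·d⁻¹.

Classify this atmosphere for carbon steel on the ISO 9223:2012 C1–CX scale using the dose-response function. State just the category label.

carbon steel: f(T) = -0.054·(T−10) [T>10 °C] = -0.8262
  Pd branch = 1.77·Pd^0.52·e^(0.02·RH+f) = 29.32 μm/a
  Cl⁻ term: 0.102·489.0^0.62·exp(0.033·91+0.04·25.3) = 262.8
  sum: 29.32 + 262.8 → r_corr = 292.1 μm/a
Category bounds: 200…700 μm/a bracket r_corr ⇒ CX

CX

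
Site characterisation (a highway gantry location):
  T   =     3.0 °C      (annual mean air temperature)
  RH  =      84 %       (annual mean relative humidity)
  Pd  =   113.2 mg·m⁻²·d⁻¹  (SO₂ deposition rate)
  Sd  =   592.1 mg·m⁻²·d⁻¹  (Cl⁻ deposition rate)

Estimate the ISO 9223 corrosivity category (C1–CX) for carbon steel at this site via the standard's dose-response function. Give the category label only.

C5

carbon steel: T≤10 °C ⇒ hinge +0.150·(3.0−10) = -1.0500
  Pd branch = 1.77·Pd^0.52·e^(0.02·RH+f) = 38.87 μm/a
  Cl⁻ term: 0.102·592.1^0.62·exp(0.033·84+0.04·3.0) = 96.26
  r_corr = 38.87 + 96.26 = 135.1 μm/a
Category bounds: 80…200 μm/a bracket r_corr ⇒ C5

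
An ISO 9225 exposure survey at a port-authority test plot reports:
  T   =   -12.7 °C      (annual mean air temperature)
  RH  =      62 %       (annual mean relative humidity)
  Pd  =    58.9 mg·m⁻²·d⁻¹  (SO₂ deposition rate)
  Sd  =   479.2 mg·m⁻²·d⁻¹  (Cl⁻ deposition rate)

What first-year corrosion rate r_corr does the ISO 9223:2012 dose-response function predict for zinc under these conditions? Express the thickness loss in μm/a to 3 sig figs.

zinc: temperature factor f = +0.038·(-22.7) = -0.8626
  SO₂ term: 0.0129·58.9^0.44·exp(0.046·62-0.8626) = 0.5668
  Sd branch = 0.0175·Sd^0.57·e^(0.008·RH+0.085·T) = 0.3292 μm/a
  sum: 0.5668 + 0.3292 → r_corr = 0.896 μm/a

r_corr = 0.896 μm/a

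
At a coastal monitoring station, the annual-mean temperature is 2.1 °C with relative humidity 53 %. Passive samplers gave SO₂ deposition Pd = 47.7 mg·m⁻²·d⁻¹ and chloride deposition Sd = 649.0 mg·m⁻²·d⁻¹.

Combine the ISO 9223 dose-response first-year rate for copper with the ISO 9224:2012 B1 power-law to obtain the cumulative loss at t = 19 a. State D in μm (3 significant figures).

copper: T≤10 °C ⇒ hinge +0.126·(2.1−10) = -0.9954
  SO₂ term: 0.0053·47.7^0.26·exp(0.059·53-0.9954) = 0.122
  Sd branch = 0.01025·Sd^0.27·e^(0.036·RH+0.049·T) = 0.4399 μm/a
  sum: 0.122 + 0.4399 → r_corr = 0.5619 μm/a
ISO 9224: D(t) = r_corr · t^b with b = 0.667 (copper, B1)
  D(19) = 0.5619 × 19^0.667 = 0.5619 × 7.127 = 4.005 μm

D(19) = 4.01 μm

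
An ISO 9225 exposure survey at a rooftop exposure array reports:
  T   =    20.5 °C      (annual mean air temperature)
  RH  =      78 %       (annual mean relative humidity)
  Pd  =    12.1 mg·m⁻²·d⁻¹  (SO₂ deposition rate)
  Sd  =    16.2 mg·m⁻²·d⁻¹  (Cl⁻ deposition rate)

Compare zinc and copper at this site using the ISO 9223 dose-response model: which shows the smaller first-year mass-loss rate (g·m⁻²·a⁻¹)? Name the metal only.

zinc: temperature factor f = -0.071·(10.5) = -0.7455
  SO₂ term: 0.0129·12.1^0.44·exp(0.046·78-0.7455) = 0.663
  Cl⁻ term: 0.0175·16.2^0.57·exp(0.008·78+0.085·20.5) = 0.9125
  sum: 0.663 + 0.9125 → r_corr = 1.575 μm/a
  mass loss = 1.575 μm/a × 7.14 g/cm³ = 11.25 g·m⁻²·a⁻¹
copper: temperature factor f = -0.080·(10.5) = -0.8400
  SO₂ term: 0.0053·12.1^0.26·exp(0.059·78-0.8400) = 0.4361
  Cl⁻ term: 0.01025·16.2^0.27·exp(0.036·78+0.049·20.5) = 0.9841
  r_corr = 0.4361 + 0.9841 = 1.42 μm/a
  mass loss = 1.42 μm/a × 8.96 g/cm³ = 12.73 g·m⁻²·a⁻¹
Ordering by g·m⁻²·a⁻¹: copper (12.7) > zinc (11.2)

zinc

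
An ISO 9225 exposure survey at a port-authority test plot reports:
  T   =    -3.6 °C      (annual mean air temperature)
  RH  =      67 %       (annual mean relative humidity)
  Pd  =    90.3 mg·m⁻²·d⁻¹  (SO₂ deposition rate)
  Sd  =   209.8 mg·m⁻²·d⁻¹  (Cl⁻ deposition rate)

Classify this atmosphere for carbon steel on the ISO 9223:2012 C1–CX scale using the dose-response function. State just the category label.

C3

carbon steel: T≤10 °C ⇒ hinge +0.150·(-3.6−10) = -2.0400
  SO₂ term: 1.77·90.3^0.52·exp(0.02·67-2.0400) = 9.14
  Sd branch = 0.102·Sd^0.62·e^(0.033·RH+0.04·T) = 22.17 μm/a
  sum: 9.14 + 22.17 → r_corr = 31.31 μm/a
31.3 μm/a falls in (25, 50] for carbon steel → category C3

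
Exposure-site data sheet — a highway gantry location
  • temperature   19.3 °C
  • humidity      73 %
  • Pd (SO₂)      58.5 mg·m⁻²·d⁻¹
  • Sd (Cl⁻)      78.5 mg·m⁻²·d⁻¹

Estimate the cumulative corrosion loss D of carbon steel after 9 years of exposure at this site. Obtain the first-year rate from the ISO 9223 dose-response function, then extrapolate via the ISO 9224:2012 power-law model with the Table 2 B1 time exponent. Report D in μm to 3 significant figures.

carbon steel: T>10 °C ⇒ hinge -0.054·(19.3−10) = -0.5022
  sulphur-dioxide contribution → 38.27 μm/a
  chloride contribution → 36.72 μm/a
  total first-year rate 74.99 μm/a
Power-law: D(9) = r_corr · 9^0.523
  D(9) = 74.99 × 9^0.523 = 74.99 × 3.156 = 236.6 μm

D(9) = 237 μm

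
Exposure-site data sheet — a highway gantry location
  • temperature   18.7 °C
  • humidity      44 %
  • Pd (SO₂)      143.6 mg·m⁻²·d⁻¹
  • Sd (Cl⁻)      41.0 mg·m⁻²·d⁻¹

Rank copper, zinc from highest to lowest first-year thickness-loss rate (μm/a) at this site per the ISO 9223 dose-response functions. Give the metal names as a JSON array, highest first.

["zinc", "copper"]

copper: temperature factor f = -0.080·(8.7) = -0.6960
  sulphur-dioxide contribution → 0.1289 μm/a
  chloride contribution → 0.3404 μm/a
  total first-year rate 0.4694 μm/a
zinc: T>10 °C ⇒ hinge -0.071·(18.7−10) = -0.6177
  sulphur-dioxide contribution → 0.4683 μm/a
  chloride contribution → 1.013 μm/a
  ⇒ r_corr(zinc) = 1.481 μm/a
Ordering by μm/a: zinc (1.48) > copper (0.469)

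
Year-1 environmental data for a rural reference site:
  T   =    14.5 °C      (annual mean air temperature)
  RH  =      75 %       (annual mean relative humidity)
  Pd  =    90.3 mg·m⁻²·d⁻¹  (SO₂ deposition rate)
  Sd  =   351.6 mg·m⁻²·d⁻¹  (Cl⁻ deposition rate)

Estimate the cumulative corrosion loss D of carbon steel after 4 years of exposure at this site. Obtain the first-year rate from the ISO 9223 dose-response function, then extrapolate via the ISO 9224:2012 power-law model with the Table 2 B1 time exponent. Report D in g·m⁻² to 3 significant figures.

carbon steel: T>10 °C ⇒ hinge -0.054·(14.5−10) = -0.2430
  sulphur-dioxide contribution → 64.69 μm/a
  chloride contribution → 82.02 μm/a
  ⇒ r_corr(carbon steel) = 146.7 μm/a
ISO 9224: D(t) = r_corr · t^b with b = 0.523 (carbon steel, B1)
  D(4) = 146.7 × 4^0.523 = 146.7 × 2.065 = 302.9 μm
  Mass loss = 302.9 μm × 7.85 g/cm³ = 2378 g·m⁻²

D(4) = 2.38e+03 g·m⁻²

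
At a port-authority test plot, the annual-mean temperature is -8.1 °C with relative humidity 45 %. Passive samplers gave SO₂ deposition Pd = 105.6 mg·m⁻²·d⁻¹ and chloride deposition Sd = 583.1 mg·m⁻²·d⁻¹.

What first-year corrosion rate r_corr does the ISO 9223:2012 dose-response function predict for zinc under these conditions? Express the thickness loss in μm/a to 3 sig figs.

r_corr = 0.874 μm/a

zinc: f(T) = +0.038·(T−10) [T≤10 °C] = -0.6878
  SO₂ term: 0.0129·105.6^0.44·exp(0.046·45-0.6878) = 0.3993
  Cl⁻ term: 0.0175·583.1^0.57·exp(0.008·45+0.085·-8.1) = 0.4752
  sum: 0.3993 + 0.4752 → r_corr = 0.8745 μm/a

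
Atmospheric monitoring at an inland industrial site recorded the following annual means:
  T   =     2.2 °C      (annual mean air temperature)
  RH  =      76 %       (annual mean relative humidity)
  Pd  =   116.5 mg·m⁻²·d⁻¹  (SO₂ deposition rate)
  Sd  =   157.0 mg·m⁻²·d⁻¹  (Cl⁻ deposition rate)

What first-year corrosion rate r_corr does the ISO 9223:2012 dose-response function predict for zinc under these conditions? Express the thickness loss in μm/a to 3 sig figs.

r_corr = 3.26 μm/a

zinc: T≤10 °C ⇒ hinge +0.038·(2.2−10) = -0.2964
  SO₂ term: 0.0129·116.5^0.44·exp(0.046·76-0.2964) = 2.567
  Sd branch = 0.0175·Sd^0.57·e^(0.008·RH+0.085·T) = 0.6918 μm/a
  sum: 2.567 + 0.6918 → r_corr = 3.258 μm/a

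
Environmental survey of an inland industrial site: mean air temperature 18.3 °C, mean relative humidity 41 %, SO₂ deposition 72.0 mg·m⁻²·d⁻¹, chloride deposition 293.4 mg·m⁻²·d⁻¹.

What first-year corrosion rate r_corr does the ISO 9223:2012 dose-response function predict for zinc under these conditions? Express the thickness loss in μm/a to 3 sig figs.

r_corr = 3.24 μm/a

zinc: T>10 °C ⇒ hinge -0.071·(18.3−10) = -0.5893
  Pd branch = 0.0129·Pd^0.44·e^(0.046·RH+f) = 0.3097 μm/a
  Cl⁻ term: 0.0175·293.4^0.57·exp(0.008·41+0.085·18.3) = 2.934
  sum: 0.3097 + 2.934 → r_corr = 3.244 μm/a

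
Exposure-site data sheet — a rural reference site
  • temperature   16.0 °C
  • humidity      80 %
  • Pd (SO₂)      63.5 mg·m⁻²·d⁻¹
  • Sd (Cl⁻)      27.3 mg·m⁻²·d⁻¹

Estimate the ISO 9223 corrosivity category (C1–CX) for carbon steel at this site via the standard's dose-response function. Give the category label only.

carbon steel: T>10 °C ⇒ hinge -0.054·(16.0−10) = -0.3240
  Pd branch = 1.77·Pd^0.52·e^(0.02·RH+f) = 54.9 μm/a
  Cl⁻ term: 0.102·27.3^0.62·exp(0.033·80+0.04·16.0) = 21.06
  r_corr = 54.9 + 21.06 = 75.96 μm/a
Category bounds: 50…80 μm/a bracket r_corr ⇒ C4

C4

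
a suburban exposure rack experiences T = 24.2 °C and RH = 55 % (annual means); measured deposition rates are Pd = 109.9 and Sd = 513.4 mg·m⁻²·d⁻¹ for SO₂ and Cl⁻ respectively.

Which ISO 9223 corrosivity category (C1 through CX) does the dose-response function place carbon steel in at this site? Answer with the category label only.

C5

carbon steel: temperature factor f = -0.054·(14.2) = -0.7668
  sulphur-dioxide contribution → 28.44 μm/a
  chloride contribution → 79.02 μm/a
  ⇒ r_corr(carbon steel) = 107.5 μm/a
107 μm/a falls in (80, 200] for carbon steel → category C5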